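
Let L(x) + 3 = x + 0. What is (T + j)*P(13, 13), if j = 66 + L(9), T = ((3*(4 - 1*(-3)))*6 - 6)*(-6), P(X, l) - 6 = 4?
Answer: -6480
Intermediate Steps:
L(x) = -3 + x (L(x) = -3 + (x + 0) = -3 + x)
P(X, l) = 10 (P(X, l) = 6 + 4 = 10)
T = -720 (T = ((3*(4 + 3))*6 - 6)*(-6) = ((3*7)*6 - 6)*(-6) = (21*6 - 6)*(-6) = (126 - 6)*(-6) = 120*(-6) = -720)
j = 72 (j = 66 + (-3 + 9) = 66 + 6 = 72)
(T + j)*P(13, 13) = (-720 + 72)*10 = -648*10 = -6480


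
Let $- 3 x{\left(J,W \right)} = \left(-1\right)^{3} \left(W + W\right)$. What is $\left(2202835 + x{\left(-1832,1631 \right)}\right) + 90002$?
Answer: $\frac{6881773}{3} \approx 2.2939 \cdot 10^{6}$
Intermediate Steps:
$x{\left(J,W \right)} = \frac{2 W}{3}$ ($x{\left(J,W \right)} = - \frac{\left(-1\right)^{3} \left(W + W\right)}{3} = - \frac{\left(-1\right) 2 W}{3} = - \frac{\left(-2\right) W}{3} = \frac{2 W}{3}$)
$\left(2202835 + x{\left(-1832,1631 \right)}\right) + 90002 = \left(2202835 + \frac{2}{3} \cdot 1631\right) + 90002 = \left(2202835 + \frac{3262}{3}\right) + 90002 = \frac{6611767}{3} + 90002 = \frac{6881773}{3}$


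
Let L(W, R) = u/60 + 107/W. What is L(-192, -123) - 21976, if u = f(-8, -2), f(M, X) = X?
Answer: -7032509/320 ≈ -21977.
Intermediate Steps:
u = -2
L(W, R) = -1/30 + 107/W (L(W, R) = -2/60 + 107/W = -2*1/60 + 107/W = -1/30 + 107/W)
L(-192, -123) - 21976 = (1/30)*(3210 - 1*(-192))/(-192) - 21976 = (1/30)*(-1/192)*(3210 + 192) - 21976 = (1/30)*(-1/192)*3402 - 21976 = -189/320 - 21976 = -7032509/320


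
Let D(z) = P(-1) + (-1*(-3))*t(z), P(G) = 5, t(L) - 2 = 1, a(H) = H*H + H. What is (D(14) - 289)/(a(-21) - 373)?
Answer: -275/47 ≈ -5.8511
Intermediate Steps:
a(H) = H + H**2 (a(H) = H**2 + H = H + H**2)
t(L) = 3 (t(L) = 2 + 1 = 3)
D(z) = 14 (D(z) = 5 - 1*(-3)*3 = 5 + 3*3 = 5 + 9 = 14)
(D(14) - 289)/(a(-21) - 373) = (14 - 289)/(-21*(1 - 21) - 373) = -275/(-21*(-20) - 373) = -275/(420 - 373) = -275/47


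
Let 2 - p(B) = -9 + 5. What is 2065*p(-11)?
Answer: 12390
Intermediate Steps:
p(B) = 6 (p(B) = 2 - (-9 + 5) = 2 - 1*(-4) = 2 + 4 = 6)
2065*p(-11) = 2065*6 = 12390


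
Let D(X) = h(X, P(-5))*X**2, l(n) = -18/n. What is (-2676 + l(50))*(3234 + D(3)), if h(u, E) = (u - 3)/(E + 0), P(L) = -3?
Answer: -216383706/25 ≈ -8.6553e+6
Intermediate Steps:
h(u, E) = (-3 + u)/E
D(X) = X**2*(1 - X/3) (D(X) = ((-3 + X)/(-3))*X**2 = (-(-3 + X)/3)*X**2 = (1 - X/3)*X**2 = X**2*(1 - X/3))
(-2676 + l(50))*(3234 + D(3)) = (-2676 - 18/50)*(3234 + (1/3)*3**2*(3 - 1*3)) = (-2676 - 18*1/50)*(3234 + (1/3)*9*(3 - 3)) = (-2676 - 9/25)*(3234 + (1/3)*9*0) = -66909*(3234 + 0)/25 = -66909/25*3234 = -216383706/25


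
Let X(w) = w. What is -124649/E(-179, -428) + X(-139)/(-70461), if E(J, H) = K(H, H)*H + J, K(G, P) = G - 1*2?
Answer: -973037390/1439447769 ≈ -0.67598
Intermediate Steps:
K(G, P) = -2 + G (K(G, P) = G - 2 = -2 + G)
E(J, H) = J + H*(-2 + H) (E(J, H) = (-2 + H)*H + J = H*(-2 + H) + J = J + H*(-2 + H))
-124649/E(-179, -428) + X(-139)/(-70461) = -124649/(-179 - 428*(-2 - 428)) - 139/(-70461) = -124649/(-179 - 428*(-430)) - 139*(-1/70461) = -124649/(-179 + 184040) + 139/70461 = -124649/183861 + 139/70461 = -973037390/1439447769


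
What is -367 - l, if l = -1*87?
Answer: -280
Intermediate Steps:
l = -87
-367 - l = -367 - 1*(-87) = -367 + 87 = -280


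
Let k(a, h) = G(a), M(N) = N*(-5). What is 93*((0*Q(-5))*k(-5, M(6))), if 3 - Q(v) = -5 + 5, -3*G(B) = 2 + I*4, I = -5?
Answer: 0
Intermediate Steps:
G(B) = 6 (G(B) = -(2 - 5*4)/3 = -(2 - 20)/3 = -1/3*(-18) = 6)
M(N) = -5*N
k(a, h) = 6
Q(v) = 3 (Q(v) = 3 - (-5 + 5) = 3 - 1*0 = 3 + 0 = 3)
93*((0*Q(-5))*k(-5, M(6))) = 93*((0*3)*6) = 93*(0*6) = 93*0 = 0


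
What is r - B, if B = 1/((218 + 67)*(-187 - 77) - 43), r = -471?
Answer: -35458292/75283 ≈ -471.00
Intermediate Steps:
B = -1/75283 (B = 1/(285*(-264) - 43) = 1/(-75240 - 43) = 1/(-75283) = -1/75283 ≈ -1.3283e-5)
r - B = -471 - 1*(-1/75283) = -471 + 1/75283 = -35458292/75283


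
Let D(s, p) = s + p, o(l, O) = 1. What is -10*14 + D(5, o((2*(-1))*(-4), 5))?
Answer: -134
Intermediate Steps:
D(s, p) = p + s
-10*14 + D(5, o((2*(-1))*(-4), 5)) = -10*14 + (1 + 5) = -140 + 6 = -134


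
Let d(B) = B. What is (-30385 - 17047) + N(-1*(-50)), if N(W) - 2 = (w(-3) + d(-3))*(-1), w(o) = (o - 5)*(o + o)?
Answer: -47475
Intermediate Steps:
w(o) = 2*o*(-5 + o) (w(o) = (-5 + o)*(2*o) = 2*o*(-5 + o))
N(W) = -43 (N(W) = 2 + (2*(-3)*(-5 - 3) - 3)*(-1) = 2 + (2*(-3)*(-8) - 3)*(-1) = 2 + (48 - 3)*(-1) = 2 + 45*(-1) = 2 - 45 = -43)
(-30385 - 17047) + N(-1*(-50)) = (-30385 - 17047) - 43 = -47432 - 43 = -47475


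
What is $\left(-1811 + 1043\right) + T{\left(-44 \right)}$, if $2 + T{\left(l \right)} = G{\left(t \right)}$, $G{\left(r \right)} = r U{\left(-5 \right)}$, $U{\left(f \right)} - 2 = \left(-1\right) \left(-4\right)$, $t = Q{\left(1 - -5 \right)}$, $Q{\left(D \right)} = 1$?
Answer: $-764$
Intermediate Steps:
$t = 1$
$U{\left(f \right)} = 6$ ($U{\left(f \right)} = 2 - -4 = 2 + 4 = 6$)
$G{\left(r \right)} = 6 r$ ($G{\left(r \right)} = r 6 = 6 r$)
$T{\left(l \right)} = 4$ ($T{\left(l \right)} = -2 + 6 \cdot 1 = -2 + 6 = 4$)
$\left(-1811 + 1043\right) + T{\left(-44 \right)} = \left(-1811 + 1043\right) + 4 = -768 + 4 = -764$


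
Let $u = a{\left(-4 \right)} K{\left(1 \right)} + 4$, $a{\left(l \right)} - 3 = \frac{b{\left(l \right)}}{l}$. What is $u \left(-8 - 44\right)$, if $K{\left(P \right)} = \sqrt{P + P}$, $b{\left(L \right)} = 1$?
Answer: $-208 - 143 \sqrt{2} \approx -410.23$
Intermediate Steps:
$K{\left(P \right)} = \sqrt{2} \sqrt{P}$ ($K{\left(P \right)} = \sqrt{2 P} = \sqrt{2} \sqrt{P}$)
$a{\left(l \right)} = 3 + \frac{1}{l}$ ($a{\left(l \right)} = 3 + 1 \frac{1}{l} = 3 + \frac{1}{l}$)
$u = 4 + \frac{11 \sqrt{2}}{4}$ ($u = \left(3 + \frac{1}{-4}\right) \sqrt{2} \sqrt{1} + 4 = \left(3 - \frac{1}{4}\right) \sqrt{2} \cdot 1 + 4 = \frac{11 \sqrt{2}}{4} + 4 = 4 + \frac{11 \sqrt{2}}{4} \approx 7.8891$)
$u \left(-8 - 44\right) = \left(4 + \frac{11 \sqrt{2}}{4}\right) \left(-8 - 44\right) = \left(4 + \frac{11 \sqrt{2}}{4}\right) \left(-52\right) = -208 - 143 \sqrt{2}$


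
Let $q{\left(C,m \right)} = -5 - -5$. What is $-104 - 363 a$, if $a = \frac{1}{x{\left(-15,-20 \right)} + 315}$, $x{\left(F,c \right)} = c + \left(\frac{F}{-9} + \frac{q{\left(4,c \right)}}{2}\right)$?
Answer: $- \frac{93649}{890} \approx -105.22$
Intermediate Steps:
$q{\left(C,m \right)} = 0$ ($q{\left(C,m \right)} = -5 + 5 = 0$)
$x{\left(F,c \right)} = c - \frac{F}{9}$ ($x{\left(F,c \right)} = c + \left(\frac{F}{-9} + \frac{0}{2}\right) = c + \left(F \left(- \frac{1}{9}\right) + 0 \cdot \frac{1}{2}\right) = c + \left(- \frac{F}{9} + 0\right) = c - \frac{F}{9}$)
$a = \frac{3}{890}$ ($a = \frac{1}{\left(-20 - - \frac{5}{3}\right) + 315} = \frac{1}{\left(-20 + \frac{5}{3}\right) + 315} = \frac{1}{- \frac{55}{3} + 315} = \frac{1}{\frac{890}{3}} = \frac{3}{890} \approx 0.0033708$)
$-104 - 363 a = -104 - \frac{1089}{890} = - \frac{93649}{890}$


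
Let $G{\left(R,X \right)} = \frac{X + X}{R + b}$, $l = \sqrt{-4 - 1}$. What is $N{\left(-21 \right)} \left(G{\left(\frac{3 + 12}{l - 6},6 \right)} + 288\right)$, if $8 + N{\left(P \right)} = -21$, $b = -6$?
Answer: $- \frac{2567776}{309} - \frac{580 i \sqrt{5}}{309} \approx -8310.0 - 4.1972 i$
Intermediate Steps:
$l = i \sqrt{5}$ ($l = \sqrt{-5} = i \sqrt{5} \approx 2.2361 i$)
$N{\left(P \right)} = -29$ ($N{\left(P \right)} = -8 - 21 = -29$)
$G{\left(R,X \right)} = \frac{2 X}{-6 + R}$ ($G{\left(R,X \right)} = \frac{X + X}{R - 6} = \frac{2 X}{-6 + R}$)
$N{\left(-21 \right)} \left(G{\left(\frac{3 + 12}{l - 6},6 \right)} + 288\right) = - 29 \left(2 \cdot 6 \frac{1}{-6 + \frac{3 + 12}{i \sqrt{5} - 6}} + 288\right) = - 29 \left(2 \cdot 6 \frac{1}{-6 + \frac{15}{-6 + i \sqrt{5}}} + 288\right) = - 29 \left(\frac{12}{-6 + \frac{15}{-6 + i \sqrt{5}}} + 288\right) = - 29 \left(288 + \frac{12}{-6 + \frac{15}{-6 + i \sqrt{5}}}\right) = -8352 - \frac{348}{-6 + \frac{15}{-6 + i \sqrt{5}}}$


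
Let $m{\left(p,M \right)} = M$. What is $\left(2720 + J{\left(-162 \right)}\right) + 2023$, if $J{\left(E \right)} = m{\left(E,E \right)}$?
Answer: $4581$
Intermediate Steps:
$J{\left(E \right)} = E$
$\left(2720 + J{\left(-162 \right)}\right) + 2023 = \left(2720 - 162\right) + 2023 = 2558 + 2023 = 4581$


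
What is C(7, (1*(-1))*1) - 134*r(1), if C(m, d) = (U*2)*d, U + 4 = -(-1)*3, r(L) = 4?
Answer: -534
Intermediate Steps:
U = -1 (U = -4 - (-1)*3 = -4 - 1*(-3) = -4 + 3 = -1)
C(m, d) = -2*d (C(m, d) = (-1*2)*d = -2*d)
C(7, (1*(-1))*1) - 134*r(1) = -2*1*(-1) - 134*4 = -(-2) - 536 = -2*(-1) - 536 = 2 - 536 = -534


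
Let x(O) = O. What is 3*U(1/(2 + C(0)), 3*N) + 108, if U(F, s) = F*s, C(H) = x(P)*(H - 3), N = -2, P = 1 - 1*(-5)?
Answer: 873/8 ≈ 109.13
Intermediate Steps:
P = 6 (P = 1 + 5 = 6)
C(H) = -18 + 6*H (C(H) = 6*(H - 3) = 6*(-3 + H) = -18 + 6*H)
3*U(1/(2 + C(0)), 3*N) + 108 = 3*((3*(-2))/(2 + (-18 + 6*0))) + 108 = 3*(-6/(2 + (-18 + 0))) + 108 = 3*(-6/(2 - 18)) + 108 = 3*(-6/(-16)) + 108 = 3*(-1/16*(-6)) + 108 = 3*(3/8) + 108 = 9/8 + 108 = 873/8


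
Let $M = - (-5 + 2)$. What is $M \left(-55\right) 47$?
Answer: $-7755$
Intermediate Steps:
$M = 3$ ($M = \left(-1\right) \left(-3\right) = 3$)
$M \left(-55\right) 47 = 3 \left(-55\right) 47 = \left(-165\right) 47 = -7755$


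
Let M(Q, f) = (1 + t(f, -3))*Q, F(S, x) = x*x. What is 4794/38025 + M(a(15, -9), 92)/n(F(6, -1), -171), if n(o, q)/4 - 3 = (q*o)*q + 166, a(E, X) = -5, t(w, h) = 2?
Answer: 37559719/298217400 ≈ 0.12595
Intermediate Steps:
F(S, x) = x²
n(o, q) = 676 + 4*o*q² (n(o, q) = 12 + 4*((q*o)*q + 166) = 12 + 4*((o*q)*q + 166) = 12 + 4*(o*q² + 166) = 12 + 4*(166 + o*q²) = 12 + (664 + 4*o*q²) = 676 + 4*o*q²)
M(Q, f) = 3*Q (M(Q, f) = (1 + 2)*Q = 3*Q)
4794/38025 + M(a(15, -9), 92)/n(F(6, -1), -171) = 4794/38025 + (3*(-5))/(676 + 4*(-1)²*(-171)²) = 4794*(1/38025) - 15/(676 + 4*1*29241) = 1598/12675 - 15/(676 + 116964) = 1598/12675 - 15/117640 = 1598/12675 - 15*1/117640 = 1598/12675 - 3/23528 = 37559719/298217400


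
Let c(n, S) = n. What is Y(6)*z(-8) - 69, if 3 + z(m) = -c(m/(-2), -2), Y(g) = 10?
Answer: -139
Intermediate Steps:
z(m) = -3 + m/2 (z(m) = -3 - m/(-2) = -3 - m*(-1)/2 = -3 - (-1)*m/2 = -3 + m/2)
Y(6)*z(-8) - 69 = 10*(-3 + (½)*(-8)) - 69 = 10*(-3 - 4) - 69 = 10*(-7) - 69 = -70 - 69 = -139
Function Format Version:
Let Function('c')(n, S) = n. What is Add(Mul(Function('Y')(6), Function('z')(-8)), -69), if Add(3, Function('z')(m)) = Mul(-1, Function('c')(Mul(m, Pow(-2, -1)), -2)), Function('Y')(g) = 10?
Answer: -139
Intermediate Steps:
Function('z')(m) = Add(-3, Mul(Rational(1, 2), m)) (Function('z')(m) = Add(-3, Mul(-1, Mul(m, Pow(-2, -1)))) = Add(-3, Mul(-1, Mul(m, Rational(-1, 2)))) = Add(-3, Mul(-1, Mul(Rational(-1, 2), m))) = Add(-3, Mul(Rational(1, 2), m)))
Add(Mul(Function('Y')(6), Function('z')(-8)), -69) = Add(Mul(10, Add(-3, Mul(Rational(1, 2), -8))), -69) = Add(Mul(10, Add(-3, -4)), -69) = Add(Mul(10, -7), -69) = Add(-70, -69) = -139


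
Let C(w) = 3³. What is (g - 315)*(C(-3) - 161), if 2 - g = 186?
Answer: 66866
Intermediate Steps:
g = -184 (g = 2 - 1*186 = 2 - 186 = -184)
C(w) = 27
(g - 315)*(C(-3) - 161) = (-184 - 315)*(27 - 161) = -499*(-134) = 66866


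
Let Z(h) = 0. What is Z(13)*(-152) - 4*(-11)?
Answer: 44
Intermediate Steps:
Z(13)*(-152) - 4*(-11) = 0*(-152) - 4*(-11) = 0 + 44 = 44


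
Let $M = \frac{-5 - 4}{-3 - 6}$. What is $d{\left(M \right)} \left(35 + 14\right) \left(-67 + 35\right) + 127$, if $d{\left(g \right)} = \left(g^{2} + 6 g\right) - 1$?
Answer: $-9281$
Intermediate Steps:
$M = 1$ ($M = - \frac{9}{-9} = \left(-9\right) \left(- \frac{1}{9}\right) = 1$)
$d{\left(g \right)} = -1 + g^{2} + 6 g$
$d{\left(M \right)} \left(35 + 14\right) \left(-67 + 35\right) + 127 = \left(-1 + 1^{2} + 6 \cdot 1\right) \left(35 + 14\right) \left(-67 + 35\right) + 127 = \left(-1 + 1 + 6\right) 49 \left(-32\right) + 127 = 6 \left(-1568\right) + 127 = -9408 + 127 = -9281$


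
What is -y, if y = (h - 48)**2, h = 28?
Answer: -400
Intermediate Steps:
y = 400 (y = (28 - 48)**2 = (-20)**2 = 400)
-y = -1*400 = -400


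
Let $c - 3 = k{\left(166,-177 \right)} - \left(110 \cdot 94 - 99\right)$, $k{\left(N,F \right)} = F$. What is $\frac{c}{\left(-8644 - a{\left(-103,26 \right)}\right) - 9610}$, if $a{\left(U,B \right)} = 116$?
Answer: $\frac{2083}{3674} \approx 0.56696$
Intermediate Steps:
$c = -10415$ ($c = 3 - \left(78 + 10340\right) = 3 - 10418 = -10415$)
$\frac{c}{\left(-8644 - a{\left(-103,26 \right)}\right) - 9610} = - \frac{10415}{\left(-8644 - 116\right) - 9610} = - \frac{10415}{-8760 - 9610} = - \frac{10415}{-18370} = \left(-10415\right) \left(- \frac{1}{18370}\right) = \frac{2083}{3674}$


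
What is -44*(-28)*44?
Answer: 54208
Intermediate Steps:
-44*(-28)*44 = 1232*44 = 54208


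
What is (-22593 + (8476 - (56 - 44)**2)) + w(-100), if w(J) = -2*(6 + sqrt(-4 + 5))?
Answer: -14275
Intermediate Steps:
w(J) = -14 (w(J) = -2*(6 + sqrt(1)) = -2*(6 + 1) = -2*7 = -14)
(-22593 + (8476 - (56 - 44)**2)) + w(-100) = (-22593 + (8476 - (56 - 44)**2)) - 14 = (-22593 + (8476 - 1*12**2)) - 14 = (-22593 + (8476 - 1*144)) - 14 = (-22593 + (8476 - 144)) - 14 = (-22593 + 8332) - 14 = -14261 - 14 = -14275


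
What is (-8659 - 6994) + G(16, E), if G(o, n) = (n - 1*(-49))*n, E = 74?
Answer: -6551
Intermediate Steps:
G(o, n) = n*(49 + n) (G(o, n) = (n + 49)*n = (49 + n)*n = n*(49 + n))
(-8659 - 6994) + G(16, E) = (-8659 - 6994) + 74*(49 + 74) = -15653 + 74*123 = -15653 + 9102 = -6551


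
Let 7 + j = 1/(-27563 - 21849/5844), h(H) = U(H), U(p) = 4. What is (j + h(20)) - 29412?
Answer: -1579585707853/53700007 ≈ -29415.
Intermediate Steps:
h(H) = 4
j = -375901997/53700007 (j = -7 + 1/(-27563 - 21849/5844) = -7 + 1/(-27563 - 21849*1/5844) = -7 + 1/(-27563 - 7283/1948) = -7 + 1/(-53700007/1948) = -7 - 1948/53700007 = -375901997/53700007 ≈ -7.0000)
(j + h(20)) - 29412 = (-375901997/53700007 + 4) - 29412 = -161101969/53700007 - 29412 = -1579585707853/53700007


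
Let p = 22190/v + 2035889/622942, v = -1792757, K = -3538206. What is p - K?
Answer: 3951414180269750357/1116783631094 ≈ 3.5382e+6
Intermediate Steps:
p = 3636031172993/1116783631094 (p = 22190/(-1792757) + 2035889/622942 = 22190*(-1/1792757) + 2035889*(1/622942) = -22190/1792757 + 2035889/622942 = 3636031172993/1116783631094 ≈ 3.2558)
p - K = 3636031172993/1116783631094 - 1*(-3538206) = 3636031172993/1116783631094 + 3538206 = 3951414180269750357/1116783631094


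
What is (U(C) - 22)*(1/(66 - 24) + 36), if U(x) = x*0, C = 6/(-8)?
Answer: -16643/21 ≈ -792.52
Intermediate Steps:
C = -¾ (C = 6*(-⅛) = -¾ ≈ -0.75000)
U(x) = 0
(U(C) - 22)*(1/(66 - 24) + 36) = (0 - 22)*(1/(66 - 24) + 36) = -22*(1/42 + 36) = -22*1513/42 = -16643/21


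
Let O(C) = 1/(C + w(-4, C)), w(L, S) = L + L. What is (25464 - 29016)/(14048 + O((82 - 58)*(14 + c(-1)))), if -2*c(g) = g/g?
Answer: -374144/1479723 ≈ -0.25285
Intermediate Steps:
c(g) = -1/2 (c(g) = -g/(2*g) = -1/2*1 = -1/2)
w(L, S) = 2*L
O(C) = 1/(-8 + C) (O(C) = 1/(C + 2*(-4)) = 1/(C - 8) = 1/(-8 + C))
(25464 - 29016)/(14048 + O((82 - 58)*(14 + c(-1)))) = (25464 - 29016)/(14048 + 1/(-8 + (82 - 58)*(14 - 1/2))) = -3552/(14048 + 1/(-8 + 24*(27/2))) = -3552/(14048 + 1/(-8 + 324)) = -3552/(14048 + 1/316) = -3552/4439169/316 = -3552*316/4439169 = -374144/1479723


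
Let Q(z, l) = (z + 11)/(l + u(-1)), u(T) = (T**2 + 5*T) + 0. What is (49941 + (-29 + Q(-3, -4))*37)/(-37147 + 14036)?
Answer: -48831/23111 ≈ -2.1129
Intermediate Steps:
u(T) = T**2 + 5*T
Q(z, l) = (11 + z)/(-4 + l) (Q(z, l) = (z + 11)/(l - (5 - 1)) = (11 + z)/(l - 1*4) = (11 + z)/(l - 4) = (11 + z)/(-4 + l))
(49941 + (-29 + Q(-3, -4))*37)/(-37147 + 14036) = (49941 + (-29 + (11 - 3)/(-4 - 4))*37)/(-37147 + 14036) = (49941 + (-29 + 8/(-8))*37)/(-23111) = (49941 + (-29 - 1/8*8)*37)*(-1/23111) = (49941 + (-29 - 1)*37)*(-1/23111) = (49941 - 30*37)*(-1/23111) = (49941 - 1110)*(-1/23111) = 48831*(-1/23111) = -48831/23111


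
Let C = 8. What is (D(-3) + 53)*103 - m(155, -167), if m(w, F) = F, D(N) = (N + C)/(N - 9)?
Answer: 66997/12 ≈ 5583.1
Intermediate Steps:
D(N) = (8 + N)/(-9 + N) (D(N) = (N + 8)/(N - 9) = (8 + N)/(-9 + N))
(D(-3) + 53)*103 - m(155, -167) = ((8 - 3)/(-9 - 3) + 53)*103 - 1*(-167) = (5/(-12) + 53)*103 + 167 = (-1/12*5 + 53)*103 + 167 = (-5/12 + 53)*103 + 167 = (631/12)*103 + 167 = 64993/12 + 167 = 66997/12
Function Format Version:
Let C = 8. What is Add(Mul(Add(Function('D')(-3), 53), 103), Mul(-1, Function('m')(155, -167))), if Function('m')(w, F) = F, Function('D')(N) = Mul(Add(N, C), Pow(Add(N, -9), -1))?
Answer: Rational(66997, 12) ≈ 5583.1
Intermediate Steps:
Function('D')(N) = Mul(Pow(Add(-9, N), -1), Add(8, N)) (Function('D')(N) = Mul(Add(N, 8), Pow(Add(N, -9), -1)) = Mul(Add(8, N), Pow(Add(-9, N), -1)) = Mul(Pow(Add(-9, N), -1), Add(8, N)))
Add(Mul(Add(Function('D')(-3), 53), 103), Mul(-1, Function('m')(155, -167))) = Add(Mul(Add(Mul(Pow(Add(-9, -3), -1), Add(8, -3)), 53), 103), Mul(-1, -167)) = Add(Mul(Add(Mul(Pow(-12, -1), 5), 53), 103), 167) = Add(Mul(Add(Mul(Rational(-1, 12), 5), 53), 103), 167) = Add(Mul(Add(Rational(-5, 12), 53), 103), 167) = Add(Mul(Rational(631, 12), 103), 167) = Add(Rational(64993, 12), 167) = Rational(66997, 12)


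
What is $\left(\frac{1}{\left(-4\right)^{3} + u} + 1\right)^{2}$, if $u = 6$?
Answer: $\frac{3249}{3364} \approx 0.96581$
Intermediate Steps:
$\left(\frac{1}{\left(-4\right)^{3} + u} + 1\right)^{2} = \left(\frac{1}{\left(-4\right)^{3} + 6} + 1\right)^{2} = \left(\frac{1}{-64 + 6} + 1\right)^{2} = \left(\frac{1}{-58} + 1\right)^{2} = \left(- \frac{1}{58} + 1\right)^{2} = \left(\frac{57}{58}\right)^{2} = \frac{3249}{3364}$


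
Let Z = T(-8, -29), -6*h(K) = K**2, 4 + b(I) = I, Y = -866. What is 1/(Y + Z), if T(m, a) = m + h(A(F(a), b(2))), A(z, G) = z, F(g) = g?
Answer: -6/6085 ≈ -0.00098603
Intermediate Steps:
b(I) = -4 + I
h(K) = -K**2/6
T(m, a) = m - a**2/6
Z = -889/6 (Z = -8 - 1/6*(-29)**2 = -8 - 1/6*841 = -8 - 841/6 = -889/6 ≈ -148.17)
1/(Y + Z) = 1/(-866 - 889/6) = 1/(-6085/6) = -6/6085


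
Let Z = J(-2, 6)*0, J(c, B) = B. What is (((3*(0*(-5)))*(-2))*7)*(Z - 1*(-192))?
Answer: 0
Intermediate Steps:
Z = 0 (Z = 6*0 = 0)
(((3*(0*(-5)))*(-2))*7)*(Z - 1*(-192)) = (((3*(0*(-5)))*(-2))*7)*(0 - 1*(-192)) = (((3*0)*(-2))*7)*(0 + 192) = ((0*(-2))*7)*192 = (0*7)*192 = 0*192 = 0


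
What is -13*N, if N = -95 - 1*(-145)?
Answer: -650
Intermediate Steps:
N = 50 (N = -95 + 145 = 50)
-13*N = -13*50 = -650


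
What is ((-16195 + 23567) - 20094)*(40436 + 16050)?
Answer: -718614892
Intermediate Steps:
((-16195 + 23567) - 20094)*(40436 + 16050) = (7372 - 20094)*56486 = -12722*56486 = -718614892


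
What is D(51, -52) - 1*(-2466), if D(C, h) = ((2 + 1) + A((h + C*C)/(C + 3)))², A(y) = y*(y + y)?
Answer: 42278320284649/2125764 ≈ 1.9889e+7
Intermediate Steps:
A(y) = 2*y² (A(y) = y*(2*y) = 2*y²)
D(C, h) = (3 + 2*(h + C²)²/(3 + C)²)² (D(C, h) = ((2 + 1) + 2*((h + C*C)/(C + 3))²)² = (3 + 2*((h + C²)/(3 + C))²)² = (3 + 2*((h + C²)²/(3 + C)²))² = (3 + 2*(h + C²)²/(3 + C)²)²)
D(51, -52) - 1*(-2466) = (2*(-52 + 51²)² + 3*(3 + 51)²)²/(3 + 51)⁴ - 1*(-2466) = (2*(-52 + 2601)² + 3*54²)²/54⁴ + 2466 = (2*2549² + 3*2916)²/8503056 + 2466 = (2*6497401 + 8748)²/8503056 + 2466 = (12994802 + 8748)²/8503056 + 2466 = (1/8503056)*13003550² + 2466 = (1/8503056)*169092312602500 + 2466 = 42273078150625/2125764 + 2466 = 42278320284649/2125764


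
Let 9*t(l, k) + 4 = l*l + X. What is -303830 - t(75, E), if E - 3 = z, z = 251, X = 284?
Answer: -2740375/9 ≈ -3.0449e+5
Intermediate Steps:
E = 254 (E = 3 + 251 = 254)
t(l, k) = 280/9 + l²/9 (t(l, k) = -4/9 + (l*l + 284)/9 = -4/9 + (l² + 284)/9 = -4/9 + (284 + l²)/9 = -4/9 + (284/9 + l²/9) = 280/9 + l²/9)
-303830 - t(75, E) = -303830 - (280/9 + (⅑)*75²) = -303830 - (280/9 + (⅑)*5625) = -303830 - (280/9 + 625) = -303830 - 1*5905/9 = -303830 - 5905/9 = -2740375/9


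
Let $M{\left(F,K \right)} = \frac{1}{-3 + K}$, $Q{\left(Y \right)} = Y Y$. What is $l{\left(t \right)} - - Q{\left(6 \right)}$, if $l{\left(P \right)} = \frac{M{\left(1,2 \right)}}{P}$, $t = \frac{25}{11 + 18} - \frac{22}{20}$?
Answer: $\frac{2774}{69} \approx 40.203$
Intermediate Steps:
$Q{\left(Y \right)} = Y^{2}$
$t = - \frac{69}{290}$ ($t = \frac{25}{29} - \frac{11}{10} = - \frac{69}{290} \approx -0.23793$)
$l{\left(P \right)} = - \frac{1}{P}$ ($l{\left(P \right)} = \frac{1}{\left(-3 + 2\right) P} = \frac{1}{\left(-1\right) P} = - \frac{1}{P}$)
$l{\left(t \right)} - - Q{\left(6 \right)} = - \frac{1}{- \frac{69}{290}} - - 6^{2} = \left(-1\right) \left(- \frac{290}{69}\right) - \left(-1\right) 36 = \frac{290}{69} - -36 = \frac{290}{69} + 36 = \frac{2774}{69}$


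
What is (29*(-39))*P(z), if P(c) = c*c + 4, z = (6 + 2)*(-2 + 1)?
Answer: -76908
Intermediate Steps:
z = -8 (z = 8*(-1) = -8)
P(c) = 4 + c² (P(c) = c² + 4 = 4 + c²)
(29*(-39))*P(z) = (29*(-39))*(4 + (-8)²) = -1131*(4 + 64) = -1131*68 = -76908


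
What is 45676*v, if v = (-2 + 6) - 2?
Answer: 91352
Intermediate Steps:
v = 2 (v = 4 - 2 = 2)
45676*v = 45676*2 = 91352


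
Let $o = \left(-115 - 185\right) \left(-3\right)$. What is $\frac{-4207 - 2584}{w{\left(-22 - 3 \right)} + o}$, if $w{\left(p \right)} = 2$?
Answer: $- \frac{6791}{902} \approx -7.5288$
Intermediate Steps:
$o = 900$ ($o = \left(-115 - 185\right) \left(-3\right) = \left(-300\right) \left(-3\right) = 900$)
$\frac{-4207 - 2584}{w{\left(-22 - 3 \right)} + o} = \frac{-4207 - 2584}{2 + 900} = - \frac{6791}{902}$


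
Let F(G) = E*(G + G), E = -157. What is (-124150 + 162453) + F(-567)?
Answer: 216341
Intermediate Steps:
F(G) = -314*G (F(G) = -157*(G + G) = -314*G)
(-124150 + 162453) + F(-567) = (-124150 + 162453) - 314*(-567) = 38303 + 178038 = 216341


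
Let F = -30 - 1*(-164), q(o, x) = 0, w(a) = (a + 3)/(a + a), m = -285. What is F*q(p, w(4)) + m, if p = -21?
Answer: -285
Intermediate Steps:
w(a) = (3 + a)/(2*a) (w(a) = (3 + a)/((2*a)) = (3 + a)*(1/(2*a)) = (3 + a)/(2*a))
F = 134 (F = -30 + 164 = 134)
F*q(p, w(4)) + m = 134*0 - 285 = 0 - 285 = -285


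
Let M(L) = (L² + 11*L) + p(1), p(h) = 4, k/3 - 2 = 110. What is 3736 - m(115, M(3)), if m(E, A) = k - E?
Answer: 3515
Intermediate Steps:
k = 336 (k = 6 + 3*110 = 6 + 330 = 336)
M(L) = 4 + L² + 11*L (M(L) = (L² + 11*L) + 4 = 4 + L² + 11*L)
m(E, A) = 336 - E
3736 - m(115, M(3)) = 3736 - (336 - 1*115) = 3736 - (336 - 115) = 3736 - 1*221 = 3736 - 221 = 3515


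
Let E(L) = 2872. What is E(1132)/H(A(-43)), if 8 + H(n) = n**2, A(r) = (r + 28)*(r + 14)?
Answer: 2872/189217 ≈ 0.015178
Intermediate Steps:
A(r) = (14 + r)*(28 + r) (A(r) = (28 + r)*(14 + r) = (14 + r)*(28 + r))
H(n) = -8 + n**2
E(1132)/H(A(-43)) = 2872/(-8 + (392 + (-43)**2 + 42*(-43))**2) = 2872/(-8 + (392 + 1849 - 1806)**2) = 2872/(-8 + 435**2) = 2872/(-8 + 189225) = 2872/189217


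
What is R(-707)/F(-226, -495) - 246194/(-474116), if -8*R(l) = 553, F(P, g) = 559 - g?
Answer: 453430415/999436528 ≈ 0.45369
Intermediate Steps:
R(l) = -553/8 (R(l) = -⅛*553 = -553/8)
R(-707)/F(-226, -495) - 246194/(-474116) = -553/(8*(559 - 1*(-495))) - 246194/(-474116) = -553/(8*(559 + 495)) - 246194*(-1/474116) = -553/8/1054 + 123097/237058 = -553/8*1/1054 + 123097/237058 = -553/8432 + 123097/237058 = 453430415/999436528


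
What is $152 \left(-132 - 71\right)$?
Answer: $-30856$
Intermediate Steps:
$152 \left(-132 - 71\right) = 152 \left(-203\right) = -30856$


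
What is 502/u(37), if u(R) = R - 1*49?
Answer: -251/6 ≈ -41.833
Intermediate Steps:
u(R) = -49 + R (u(R) = R - 49 = -49 + R)
502/u(37) = 502/(-49 + 37) = 502/(-12) = 502*(-1/12) = -251/6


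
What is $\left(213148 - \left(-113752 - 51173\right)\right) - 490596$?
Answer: $-112523$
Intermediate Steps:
$\left(213148 - \left(-113752 - 51173\right)\right) - 490596 = \left(213148 - -164925\right) - 490596 = \left(213148 + 164925\right) - 490596 = 378073 - 490596 = -112523$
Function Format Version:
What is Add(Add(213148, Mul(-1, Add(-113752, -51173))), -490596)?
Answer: -112523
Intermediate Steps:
Add(Add(213148, Mul(-1, Add(-113752, -51173))), -490596) = Add(Add(213148, Mul(-1, -164925)), -490596) = Add(Add(213148, 164925), -490596) = Add(378073, -490596) = -112523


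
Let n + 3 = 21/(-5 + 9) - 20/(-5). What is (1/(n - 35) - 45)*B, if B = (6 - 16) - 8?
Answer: 93222/115 ≈ 810.63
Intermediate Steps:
n = 25/4 (n = -3 + (21/(-5 + 9) - 20/(-5)) = -3 + (21/4 - 20*(-1/5)) = -3 + (21*(1/4) + 4) = -3 + (21/4 + 4) = -3 + 37/4 = 25/4 ≈ 6.2500)
B = -18 (B = -10 - 8 = -18)
(1/(n - 35) - 45)*B = (1/(25/4 - 35) - 45)*(-18) = (1/(-115/4) - 45)*(-18) = (-4/115 - 45)*(-18) = -5179/115*(-18) = 93222/115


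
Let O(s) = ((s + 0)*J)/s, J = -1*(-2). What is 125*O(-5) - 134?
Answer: 116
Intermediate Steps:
J = 2
O(s) = 2 (O(s) = ((s + 0)*2)/s = (s*2)/s = (2*s)/s = 2)
125*O(-5) - 134 = 125*2 - 134 = 250 - 134 = 116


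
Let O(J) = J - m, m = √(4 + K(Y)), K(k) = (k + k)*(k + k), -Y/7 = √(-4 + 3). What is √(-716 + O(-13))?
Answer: √(-729 - 8*I*√3) ≈ 0.2566 - 27.001*I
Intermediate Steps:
Y = -7*I (Y = -7*√(-4 + 3) = -7*I ≈ -7.0*I)
K(k) = 4*k² (K(k) = (2*k)*(2*k) = 4*k²)
m = 8*I*√3 (m = √(4 + 4*(-7*I)²) = √(4 + 4*(-49)) = √(4 - 196) = √(-192) = 8*I*√3 ≈ 13.856*I)
O(J) = J - 8*I*√3
√(-716 + O(-13)) = √(-716 + (-13 - 8*I*√3)) = √(-729 - 8*I*√3)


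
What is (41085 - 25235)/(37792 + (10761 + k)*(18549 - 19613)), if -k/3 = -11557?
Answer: -7925/24150928 ≈ -0.00032814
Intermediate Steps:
k = 34671 (k = -3*(-11557) = 34671)
(41085 - 25235)/(37792 + (10761 + k)*(18549 - 19613)) = (41085 - 25235)/(37792 + (10761 + 34671)*(18549 - 19613)) = 15850/(37792 + 45432*(-1064)) = 15850/(37792 - 48339648) = 15850/(-48301856) = 15850*(-1/48301856) = -7925/24150928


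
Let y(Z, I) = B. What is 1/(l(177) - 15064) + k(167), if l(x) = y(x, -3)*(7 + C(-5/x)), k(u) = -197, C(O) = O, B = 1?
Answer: -525023695/2665094 ≈ -197.00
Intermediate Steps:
y(Z, I) = 1
l(x) = 7 - 5/x (l(x) = 1*(7 - 5/x) = 7 - 5/x)
1/(l(177) - 15064) + k(167) = 1/((7 - 5/177) - 15064) - 197 = 1/(1234/177 - 15064) - 197 = 1/(-2665094/177) - 197 = -177/2665094 - 197 = -525023695/2665094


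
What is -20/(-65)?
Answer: 4/13 ≈ 0.30769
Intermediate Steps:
-20/(-65) = -1/65*(-20) = 4/13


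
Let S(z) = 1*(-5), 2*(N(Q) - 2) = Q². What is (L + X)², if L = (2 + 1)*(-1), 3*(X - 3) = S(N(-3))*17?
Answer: 7225/9 ≈ 802.78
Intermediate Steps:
N(Q) = 2 + Q²/2
S(z) = -5
X = -76/3 (X = 3 + (-5*17)/3 = 3 + (⅓)*(-85) = 3 - 85/3 = -76/3 ≈ -25.333)
L = -3 (L = 3*(-1) = -3)
(L + X)² = (-3 - 76/3)² = (-85/3)² = 7225/9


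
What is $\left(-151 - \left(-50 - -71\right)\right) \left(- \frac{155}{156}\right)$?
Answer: $\frac{6665}{39} \approx 170.9$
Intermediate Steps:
$\left(-151 - \left(-50 - -71\right)\right) \left(- \frac{155}{156}\right) = \left(-151 - \left(-50 + 71\right)\right) \left(\left(-155\right) \frac{1}{156}\right) = \left(-151 - 21\right) \left(- \frac{155}{156}\right) = \left(-172\right) \left(- \frac{155}{156}\right) = \frac{6665}{39}$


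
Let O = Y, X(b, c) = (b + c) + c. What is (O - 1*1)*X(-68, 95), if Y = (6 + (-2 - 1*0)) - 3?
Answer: 0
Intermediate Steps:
X(b, c) = b + 2*c
Y = 1 (Y = (6 + (-2 + 0)) - 3 = (6 - 2) - 3 = 4 - 3 = 1)
O = 1
(O - 1*1)*X(-68, 95) = (1 - 1*1)*(-68 + 2*95) = (1 - 1)*(-68 + 190) = 0*122 = 0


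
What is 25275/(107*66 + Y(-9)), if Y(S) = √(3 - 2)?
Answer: 25275/7063 ≈ 3.5785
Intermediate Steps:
Y(S) = 1 (Y(S) = √1 = 1)
25275/(107*66 + Y(-9)) = 25275/(107*66 + 1) = 25275/(7062 + 1) = 25275/7063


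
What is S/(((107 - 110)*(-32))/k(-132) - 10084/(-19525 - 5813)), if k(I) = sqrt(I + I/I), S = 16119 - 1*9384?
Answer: 5635780540893/148253106926 + 5188759120008*I*sqrt(131)/74126553463 ≈ 38.015 + 801.17*I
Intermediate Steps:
S = 6735 (S = 16119 - 9384 = 6735)
k(I) = sqrt(1 + I) (k(I) = sqrt(I + 1) = sqrt(1 + I))
S/(((107 - 110)*(-32))/k(-132) - 10084/(-19525 - 5813)) = 6735/(((107 - 110)*(-32))/(sqrt(1 - 132)) - 10084/(-19525 - 5813)) = 6735/((-3*(-32))/(sqrt(-131)) - 10084/(-25338)) = 6735/(96/((I*sqrt(131))) - 10084*(-1/25338)) = 6735/(96*(-I*sqrt(131)/131) + 5042/12669) = 6735/(-96*I*sqrt(131)/131 + 5042/12669) = 6735/(5042/12669 - 96*I*sqrt(131)/131)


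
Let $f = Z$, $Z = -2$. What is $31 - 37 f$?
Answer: $105$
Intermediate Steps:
$f = -2$
$31 - 37 f = 31 - -74 = 31 + 74 = 105$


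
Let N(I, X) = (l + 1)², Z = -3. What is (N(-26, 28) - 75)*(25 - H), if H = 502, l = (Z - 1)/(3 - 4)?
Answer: 23850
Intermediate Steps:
l = 4 (l = (-3 - 1)/(3 - 4) = -4/(-1) = -4*(-1) = 4)
N(I, X) = 25 (N(I, X) = (4 + 1)² = 5² = 25)
(N(-26, 28) - 75)*(25 - H) = (25 - 75)*(25 - 1*502) = -50*(25 - 502) = -50*(-477) = 23850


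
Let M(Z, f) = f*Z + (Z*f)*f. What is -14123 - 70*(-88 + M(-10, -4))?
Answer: 437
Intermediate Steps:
M(Z, f) = Z*f + Z*f²
-14123 - 70*(-88 + M(-10, -4)) = -14123 - 70*(-88 - 10*(-4)*(1 - 4)) = -14123 - 70*(-88 - 10*(-4)*(-3)) = -14123 - 70*(-88 - 120) = -14123 - 70*(-208) = -14123 - 1*(-14560) = -14123 + 14560 = 437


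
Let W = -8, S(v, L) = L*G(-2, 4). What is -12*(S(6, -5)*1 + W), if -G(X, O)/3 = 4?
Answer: -624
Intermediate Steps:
G(X, O) = -12 (G(X, O) = -3*4 = -12)
S(v, L) = -12*L (S(v, L) = L*(-12) = -12*L)
-12*(S(6, -5)*1 + W) = -12*(-12*(-5)*1 - 8) = -12*(60*1 - 8) = -12*(60 - 8) = -12*52 = -624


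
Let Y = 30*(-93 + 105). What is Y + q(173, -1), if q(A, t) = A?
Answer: 533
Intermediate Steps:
Y = 360 (Y = 30*12 = 360)
Y + q(173, -1) = 360 + 173 = 533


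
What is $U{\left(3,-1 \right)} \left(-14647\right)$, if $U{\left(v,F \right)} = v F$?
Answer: $43941$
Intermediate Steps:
$U{\left(v,F \right)} = F v$
$U{\left(3,-1 \right)} \left(-14647\right) = \left(-1\right) 3 \left(-14647\right) = \left(-3\right) \left(-14647\right) = 43941$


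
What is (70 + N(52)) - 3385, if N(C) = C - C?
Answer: -3315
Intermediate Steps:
N(C) = 0
(70 + N(52)) - 3385 = (70 + 0) - 3385 = 70 - 3385 = -3315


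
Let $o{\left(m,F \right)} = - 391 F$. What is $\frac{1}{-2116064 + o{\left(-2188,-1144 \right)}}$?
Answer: $- \frac{1}{1668760} \approx -5.9925 \cdot 10^{-7}$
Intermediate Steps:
$\frac{1}{-2116064 + o{\left(-2188,-1144 \right)}} = \frac{1}{-2116064 - -447304} = \frac{1}{-2116064 + 447304} = \frac{1}{-1668760} = - \frac{1}{1668760}$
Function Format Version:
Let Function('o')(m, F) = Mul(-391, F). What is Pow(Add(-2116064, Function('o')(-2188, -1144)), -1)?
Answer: Rational(-1, 1668760) ≈ -5.9925e-7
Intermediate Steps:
Pow(Add(-2116064, Function('o')(-2188, -1144)), -1) = Pow(Add(-2116064, Mul(-391, -1144)), -1) = Pow(Add(-2116064, 447304), -1) = Pow(-1668760, -1) = Rational(-1, 1668760)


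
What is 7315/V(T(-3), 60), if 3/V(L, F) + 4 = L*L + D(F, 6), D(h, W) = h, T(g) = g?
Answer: 475475/3 ≈ 1.5849e+5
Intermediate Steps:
V(L, F) = 3/(-4 + F + L²) (V(L, F) = 3/(-4 + (L*L + F)) = 3/(-4 + (L² + F)) = 3/(-4 + (F + L²)) = 3/(-4 + F + L²))
7315/V(T(-3), 60) = 7315/((3/(-4 + 60 + (-3)²))) = 7315/((3/(-4 + 60 + 9))) = 7315/((3/65)) = 7315/((3*(1/65))) = 7315/(3/65) = 7315*(65/3) = 475475/3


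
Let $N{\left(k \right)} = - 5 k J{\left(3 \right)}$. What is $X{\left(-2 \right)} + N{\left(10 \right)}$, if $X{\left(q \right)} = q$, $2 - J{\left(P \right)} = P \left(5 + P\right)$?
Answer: $1098$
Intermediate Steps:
$J{\left(P \right)} = 2 - P \left(5 + P\right)$
$N{\left(k \right)} = 110 k$ ($N{\left(k \right)} = - 5 k \left(2 - 3^{2} - 15\right) = - 5 k \left(2 - 9 - 15\right) = - 5 k \left(-22\right) = 110 k$)
$X{\left(-2 \right)} + N{\left(10 \right)} = -2 + 110 \cdot 10 = -2 + 1100 = 1098$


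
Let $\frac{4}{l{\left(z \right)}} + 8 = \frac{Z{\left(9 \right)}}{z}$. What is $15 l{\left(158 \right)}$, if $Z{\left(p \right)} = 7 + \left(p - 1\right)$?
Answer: $- \frac{9480}{1249} \approx -7.5901$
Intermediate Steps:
$Z{\left(p \right)} = 6 + p$ ($Z{\left(p \right)} = 7 + \left(p - 1\right) = 7 + \left(-1 + p\right) = 6 + p$)
$l{\left(z \right)} = \frac{4}{-8 + \frac{15}{z}}$ ($l{\left(z \right)} = \frac{4}{-8 + \frac{6 + 9}{z}} = \frac{4}{-8 + \frac{15}{z}}$)
$15 l{\left(158 \right)} = 15 \left(\left(-4\right) 158 \frac{1}{-15 + 8 \cdot 158}\right) = 15 \left(\left(-4\right) 158 \frac{1}{-15 + 1264}\right) = 15 \left(\left(-4\right) 158 \cdot \frac{1}{1249}\right) = 15 \left(- \frac{632}{1249}\right) = - \frac{9480}{1249}$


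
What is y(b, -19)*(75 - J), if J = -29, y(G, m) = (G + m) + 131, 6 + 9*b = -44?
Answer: 99632/9 ≈ 11070.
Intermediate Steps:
b = -50/9 (b = -⅔ + (⅑)*(-44) = -⅔ - 44/9 = -50/9 ≈ -5.5556)
y(G, m) = 131 + G + m
y(b, -19)*(75 - J) = (131 - 50/9 - 19)*(75 - 1*(-29)) = 958*(75 + 29)/9 = (958/9)*104 = 99632/9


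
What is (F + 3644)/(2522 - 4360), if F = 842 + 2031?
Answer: -6517/1838 ≈ -3.5457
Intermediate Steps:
F = 2873
(F + 3644)/(2522 - 4360) = (2873 + 3644)/(2522 - 4360) = 6517/(-1838) = 6517*(-1/1838) = -6517/1838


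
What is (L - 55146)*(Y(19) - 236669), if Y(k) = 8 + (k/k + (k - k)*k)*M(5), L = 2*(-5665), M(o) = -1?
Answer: 15732343112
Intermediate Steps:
L = -11330
Y(k) = 7 (Y(k) = 8 + (k/k + (k - k)*k)*(-1) = 8 + (1 + 0*k)*(-1) = 8 + (1 + 0)*(-1) = 8 + 1*(-1) = 8 - 1 = 7)
(L - 55146)*(Y(19) - 236669) = (-11330 - 55146)*(7 - 236669) = -66476*(-236662) = 15732343112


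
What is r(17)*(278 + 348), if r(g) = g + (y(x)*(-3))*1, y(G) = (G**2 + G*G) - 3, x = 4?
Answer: -43820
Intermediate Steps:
y(G) = -3 + 2*G**2 (y(G) = (G**2 + G**2) - 3 = 2*G**2 - 3 = -3 + 2*G**2)
r(g) = -87 + g (r(g) = g + ((-3 + 2*4**2)*(-3))*1 = g + ((-3 + 2*16)*(-3))*1 = g + ((-3 + 32)*(-3))*1 = g + (29*(-3))*1 = g - 87*1 = g - 87 = -87 + g)
r(17)*(278 + 348) = (-87 + 17)*(278 + 348) = -70*626 = -43820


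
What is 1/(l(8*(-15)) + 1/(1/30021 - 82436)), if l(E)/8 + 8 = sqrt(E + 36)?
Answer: -391980250482701461855/58013075585514603929881 - 97995044046598944400*I*sqrt(21)/58013075585514603929881 ≈ -0.0067568 - 0.0077408*I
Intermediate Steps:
l(E) = -64 + 8*sqrt(36 + E) (l(E) = -64 + 8*sqrt(E + 36) = -64 + 8*sqrt(36 + E))
1/(l(8*(-15)) + 1/(1/30021 - 82436)) = 1/((-64 + 8*sqrt(36 + 8*(-15))) + 1/(1/30021 - 82436)) = 1/((-64 + 8*sqrt(36 - 120)) + 1/(1/30021 - 82436)) = 1/((-64 + 8*sqrt(-84)) + 1/(-2474811155/30021)) = 1/((-64 + 8*(2*I*sqrt(21))) - 30021/2474811155) = 1/((-64 + 16*I*sqrt(21)) - 30021/2474811155) = 1/(-158387943941/2474811155 + 16*I*sqrt(21))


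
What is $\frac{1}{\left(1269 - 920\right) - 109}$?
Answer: $\frac{1}{240} \approx 0.0041667$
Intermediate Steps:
$\frac{1}{\left(1269 - 920\right) - 109} = \frac{1}{349 - 109} = \frac{1}{240}$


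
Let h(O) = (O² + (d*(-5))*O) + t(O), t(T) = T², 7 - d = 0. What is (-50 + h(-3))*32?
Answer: 2336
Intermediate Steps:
d = 7 (d = 7 - 1*0 = 7 + 0 = 7)
h(O) = -35*O + 2*O² (h(O) = (O² + (7*(-5))*O) + O² = (O² - 35*O) + O² = -35*O + 2*O²)
(-50 + h(-3))*32 = (-50 - 3*(-35 + 2*(-3)))*32 = (-50 - 3*(-35 - 6))*32 = (-50 - 3*(-41))*32 = (-50 + 123)*32 = 73*32 = 2336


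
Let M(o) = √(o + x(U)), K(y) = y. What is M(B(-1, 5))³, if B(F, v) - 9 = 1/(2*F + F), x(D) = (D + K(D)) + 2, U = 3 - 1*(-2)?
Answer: 62*√186/9 ≈ 93.952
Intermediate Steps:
U = 5 (U = 3 + 2 = 5)
x(D) = 2 + 2*D (x(D) = (D + D) + 2 = 2*D + 2 = 2 + 2*D)
B(F, v) = 9 + 1/(3*F) (B(F, v) = 9 + 1/(2*F + F) = 9 + 1/(3*F))
M(o) = √(12 + o) (M(o) = √(o + (2 + 2*5)) = √(o + (2 + 10)) = √(o + 12) = √(12 + o))
M(B(-1, 5))³ = (√(12 + (9 + (⅓)/(-1))))³ = (√(12 + (9 + (⅓)*(-1))))³ = (√(12 + (9 - ⅓)))³ = (√(12 + 26/3))³ = (√(62/3))³ = (√186/3)³ = 62*√186/9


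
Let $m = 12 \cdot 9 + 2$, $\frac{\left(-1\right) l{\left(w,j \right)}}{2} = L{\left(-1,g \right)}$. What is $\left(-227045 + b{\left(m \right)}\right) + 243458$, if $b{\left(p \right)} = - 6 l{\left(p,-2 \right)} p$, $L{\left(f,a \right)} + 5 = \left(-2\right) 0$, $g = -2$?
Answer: $9813$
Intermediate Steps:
$L{\left(f,a \right)} = -5$ ($L{\left(f,a \right)} = -5 - 0 = -5 + 0 = -5$)
$l{\left(w,j \right)} = 10$ ($l{\left(w,j \right)} = \left(-2\right) \left(-5\right) = 10$)
$m = 110$ ($m = 108 + 2 = 110$)
$b{\left(p \right)} = - 60 p$ ($b{\left(p \right)} = \left(-6\right) 10 p = - 60 p$)
$\left(-227045 + b{\left(m \right)}\right) + 243458 = \left(-227045 - 6600\right) + 243458 = -233645 + 243458 = 9813$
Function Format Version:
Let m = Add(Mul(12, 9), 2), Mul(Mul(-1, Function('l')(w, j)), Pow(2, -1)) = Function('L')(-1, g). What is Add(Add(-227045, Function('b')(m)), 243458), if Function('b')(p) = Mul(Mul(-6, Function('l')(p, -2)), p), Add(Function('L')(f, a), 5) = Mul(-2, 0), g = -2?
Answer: 9813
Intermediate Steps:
Function('L')(f, a) = -5 (Function('L')(f, a) = Add(-5, Mul(-2, 0)) = Add(-5, 0) = -5)
Function('l')(w, j) = 10 (Function('l')(w, j) = Mul(-2, -5) = 10)
m = 110 (m = Add(108, 2) = 110)
Function('b')(p) = Mul(-60, p) (Function('b')(p) = Mul(Mul(-6, 10), p) = Mul(-60, p))
Add(Add(-227045, Function('b')(m)), 243458) = Add(Add(-227045, Mul(-60, 110)), 243458) = Add(Add(-227045, -6600), 243458) = Add(-233645, 243458) = 9813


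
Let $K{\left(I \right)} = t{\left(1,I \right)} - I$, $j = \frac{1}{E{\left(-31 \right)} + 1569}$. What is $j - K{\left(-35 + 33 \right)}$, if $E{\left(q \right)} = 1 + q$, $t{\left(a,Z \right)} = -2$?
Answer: $\frac{1}{1539} \approx 0.00064977$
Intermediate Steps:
$j = \frac{1}{1539}$ ($j = \frac{1}{\left(1 - 31\right) + 1569} = \frac{1}{-30 + 1569} = \frac{1}{1539} \approx 0.00064977$)
$K{\left(I \right)} = -2 - I$
$j - K{\left(-35 + 33 \right)} = \frac{1}{1539} - \left(-2 - \left(-35 + 33\right)\right) = \frac{1}{1539} - \left(-2 - -2\right) = \frac{1}{1539} - \left(-2 + 2\right) = \frac{1}{1539} - 0 = \frac{1}{1539} + 0 = \frac{1}{1539}$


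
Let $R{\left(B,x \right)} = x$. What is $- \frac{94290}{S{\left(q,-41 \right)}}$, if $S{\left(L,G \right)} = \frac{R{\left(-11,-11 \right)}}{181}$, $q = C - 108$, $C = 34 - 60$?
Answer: $\frac{17066490}{11} \approx 1.5515 \cdot 10^{6}$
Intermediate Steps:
$C = -26$
$q = -134$ ($q = -26 - 108 = -134$)
$S{\left(L,G \right)} = - \frac{11}{181}$
$- \frac{94290}{S{\left(q,-41 \right)}} = - \frac{94290}{- \frac{11}{181}} = \left(-94290\right) \left(- \frac{181}{11}\right) = \frac{17066490}{11}$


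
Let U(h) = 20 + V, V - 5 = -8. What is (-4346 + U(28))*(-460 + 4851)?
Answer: -19008639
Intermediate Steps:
V = -3 (V = 5 - 8 = -3)
U(h) = 17 (U(h) = 20 - 3 = 17)
(-4346 + U(28))*(-460 + 4851) = (-4346 + 17)*(-460 + 4851) = -4329*4391 = -19008639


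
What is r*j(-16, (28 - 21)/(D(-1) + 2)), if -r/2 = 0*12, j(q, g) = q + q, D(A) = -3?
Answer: 0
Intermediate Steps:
j(q, g) = 2*q
r = 0 (r = -0*12 = -2*0 = 0)
r*j(-16, (28 - 21)/(D(-1) + 2)) = 0*(2*(-16)) = 0*(-32) = 0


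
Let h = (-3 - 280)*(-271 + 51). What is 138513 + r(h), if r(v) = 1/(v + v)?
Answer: 17247638761/124520 ≈ 1.3851e+5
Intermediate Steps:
h = 62260 (h = -283*(-220) = 62260)
r(v) = 1/(2*v)
138513 + r(h) = 138513 + (½)/62260 = 138513 + (½)*(1/62260) = 138513 + 1/124520 = 17247638761/124520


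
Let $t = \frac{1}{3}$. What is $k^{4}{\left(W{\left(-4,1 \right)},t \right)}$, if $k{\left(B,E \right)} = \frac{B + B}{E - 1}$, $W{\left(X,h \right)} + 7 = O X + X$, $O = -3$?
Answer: $81$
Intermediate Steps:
$W{\left(X,h \right)} = -7 - 2 X$ ($W{\left(X,h \right)} = -7 + \left(- 3 X + X\right) = -7 - 2 X$)
$t = \frac{1}{3} \approx 0.33333$
$k{\left(B,E \right)} = \frac{2 B}{-1 + E}$
$k^{4}{\left(W{\left(-4,1 \right)},t \right)} = \left(\frac{2 \left(-7 - -8\right)}{-1 + \frac{1}{3}}\right)^{4} = \left(\frac{2 \left(-7 + 8\right)}{- \frac{2}{3}}\right)^{4} = \left(2 \cdot 1 \left(- \frac{3}{2}\right)\right)^{4} = \left(-3\right)^{4} = 81$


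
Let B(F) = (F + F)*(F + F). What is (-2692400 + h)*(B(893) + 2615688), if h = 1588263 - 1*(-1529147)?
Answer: 2467388754840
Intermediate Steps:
B(F) = 4*F² (B(F) = (2*F)*(2*F) = 4*F²)
h = 3117410 (h = 1588263 + 1529147 = 3117410)
(-2692400 + h)*(B(893) + 2615688) = (-2692400 + 3117410)*(4*893² + 2615688) = 425010*(4*797449 + 2615688) = 425010*(3189796 + 2615688) = 425010*5805484 = 2467388754840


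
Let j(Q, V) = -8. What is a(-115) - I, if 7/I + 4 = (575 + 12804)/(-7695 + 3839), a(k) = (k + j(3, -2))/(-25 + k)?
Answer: 7321649/4032420 ≈ 1.8157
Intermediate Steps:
a(k) = (-8 + k)/(-25 + k) (a(k) = (k - 8)/(-25 + k) = (-8 + k)/(-25 + k))
I = -26992/28803 (I = 7/(-4 + (575 + 12804)/(-7695 + 3839)) = 7/(-4 + 13379/(-3856)) = 7/(-4 + 13379*(-1/3856)) = 7/(-4 - 13379/3856) = 7/(-28803/3856) = 7*(-3856/28803) = -26992/28803 ≈ -0.93712)
a(-115) - I = (-8 - 115)/(-25 - 115) - 1*(-26992/28803) = -123/(-140) + 26992/28803 = -1/140*(-123) + 26992/28803 = 123/140 + 26992/28803 = 7321649/4032420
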